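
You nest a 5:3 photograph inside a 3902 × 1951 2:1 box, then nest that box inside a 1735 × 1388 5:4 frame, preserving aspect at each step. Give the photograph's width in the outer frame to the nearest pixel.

First fit — 5:3 into 3902×1951 spans the height: 3251.67 × 1951.00.
2:1 in 1735×1388: fills the width, so the intermediate becomes 1735.00 × 867.50 — a scale of ×0.4446.
Applying the same ×0.4446: 3251.67 → 1445.83.

1446 px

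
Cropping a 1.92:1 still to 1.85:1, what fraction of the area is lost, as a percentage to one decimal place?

3.6%

Going from 1.92:1 to 1.85:1 means cutting width while keeping height.
Fraction kept = (1.850)/(1.920) ≈ 96.35%, so 3.65% is lost.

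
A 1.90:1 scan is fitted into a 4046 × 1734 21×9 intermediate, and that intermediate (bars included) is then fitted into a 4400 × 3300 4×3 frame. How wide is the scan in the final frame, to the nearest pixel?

3583 px

1.90:1 in 4046×1734: fills the height, so the scan is 3294.60 × 1734.00.
Second fit — the 21×9 canvas into 4400×3300 spans the width: 4400.00 × 1885.71 (×1.0875 from 4046×1734).
Applying the same ×1.0875: 3294.60 → 3582.86.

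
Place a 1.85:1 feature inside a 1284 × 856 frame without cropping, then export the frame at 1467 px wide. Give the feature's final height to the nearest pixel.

Fitted into 1284×856, the feature spans the width; its height is 1284 / 1.850 ≈ 694.05 px.
The frame scales by 1467/1284 = 1.1425; 694.05 × 1.1425 ≈ 792.97 px.

793 px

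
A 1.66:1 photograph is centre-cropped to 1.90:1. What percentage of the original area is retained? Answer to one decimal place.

87.4%

Going from 1.66:1 to 1.90:1 means cutting height while keeping width.
Area ratio = (1.660)/(1.900) = 87.37% retained.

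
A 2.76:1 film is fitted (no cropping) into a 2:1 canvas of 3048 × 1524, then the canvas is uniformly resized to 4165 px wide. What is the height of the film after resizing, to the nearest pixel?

1509 px

Fitted into 3048×1524, the film spans the width; its height is 3048 / 2.760 ≈ 1104.35 px.
Resizing to 4165 px wide multiplies everything by 1.3665: 1104.35 → 1509.06 px.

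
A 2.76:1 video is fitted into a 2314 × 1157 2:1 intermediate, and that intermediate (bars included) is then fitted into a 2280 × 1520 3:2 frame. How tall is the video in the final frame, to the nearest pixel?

826 px

2.76:1 in 2314×1157: fills the width, so the video is 2314.00 × 838.41.
Second fit — the 2:1 canvas into 2280×1520 spans the width: 2280.00 × 1140.00 (×0.9853 from 2314×1157).
So the video's height is 838.41 × 0.9853 ≈ 826.09.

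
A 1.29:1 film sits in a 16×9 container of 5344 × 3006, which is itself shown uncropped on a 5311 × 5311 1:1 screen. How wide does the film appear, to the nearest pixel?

3854 px

First fit — 1.29:1 into 5344×3006 spans the height: 3877.74 × 3006.00.
The 16×9 canvas is width-limited in 5311×5311, giving 5311.00 × 2987.44; scale factor 0.9938.
The film scales with it: width 3877.74 × 0.9938 ≈ 3853.79.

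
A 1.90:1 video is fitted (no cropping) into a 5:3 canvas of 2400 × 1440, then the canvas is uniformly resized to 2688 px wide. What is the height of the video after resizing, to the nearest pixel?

1415 px

In the 2400×1440 frame the video fills the width: height = 2400 / 1.900 ≈ 1263.16 px.
Scaling 2400 → 2688 is ×1.1200, so the height becomes 1263.16 × 1.1200 ≈ 1414.74 px.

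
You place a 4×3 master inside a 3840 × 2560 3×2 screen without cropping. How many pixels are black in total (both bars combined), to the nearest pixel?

4×3 is narrower than 3×2, so it spans the full height.
The master is 2560 × 4/3 ≈ 3413.3333 px wide.
Leftover width: 3840 − 3413.3333 = 426.6667 px.
Across the 2560-px span: 426.6667 × 2560 ≈ 1092267 px.

1092267 pixels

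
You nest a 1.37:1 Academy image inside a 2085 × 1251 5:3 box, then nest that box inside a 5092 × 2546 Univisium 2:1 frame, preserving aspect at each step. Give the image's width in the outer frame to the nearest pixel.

3488 px

Inside the 2085×1251 canvas the image is height-limited at 1713.87 × 1251.00.
5:3 in 5092×2546: fills the height, so the intermediate becomes 4243.33 × 2546.00 — a scale of ×2.0352.
So the image's width is 1713.87 × 2.0352 ≈ 3488.02.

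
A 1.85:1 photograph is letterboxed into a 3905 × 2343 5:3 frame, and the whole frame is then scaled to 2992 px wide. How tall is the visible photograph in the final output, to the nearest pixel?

Fitted into 3905×2343, the photograph spans the width; its height is 3905 / 1.850 ≈ 2110.81 px.
The frame scales by 2992/3905 = 0.7662; 2110.81 × 0.7662 ≈ 1617.30 px.

1617 px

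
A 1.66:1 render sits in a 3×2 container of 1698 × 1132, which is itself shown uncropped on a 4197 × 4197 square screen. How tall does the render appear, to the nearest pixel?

First fit — 1.66:1 into 1698×1132 spans the width: 1698.00 × 1022.89.
Second fit — the 3×2 canvas into 4197×4197 spans the width: 4197.00 × 2798.00 (×2.4717 from 1698×1132).
Applying the same ×2.4717: 1022.89 → 2528.31.

2528 px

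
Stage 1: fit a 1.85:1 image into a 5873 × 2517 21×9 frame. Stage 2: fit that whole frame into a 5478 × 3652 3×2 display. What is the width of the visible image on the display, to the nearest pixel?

4343 px

Inside the 5873×2517 canvas the image is height-limited at 4656.45 × 2517.00.
The 21×9 canvas is width-limited in 5478×3652, giving 5478.00 × 2347.71; scale factor 0.9327.
Applying the same ×0.9327: 4656.45 → 4343.27.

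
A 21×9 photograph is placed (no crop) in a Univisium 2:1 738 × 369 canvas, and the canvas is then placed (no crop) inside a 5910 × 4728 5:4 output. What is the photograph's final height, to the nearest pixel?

Inside the 738×369 canvas the photograph is width-limited at 738.00 × 316.29.
Second fit — the Univisium 2:1 canvas into 5910×4728 spans the width: 5910.00 × 2955.00 (×8.0081 from 738×369).
Applying the same ×8.0081: 316.29 → 2532.86.

2533 px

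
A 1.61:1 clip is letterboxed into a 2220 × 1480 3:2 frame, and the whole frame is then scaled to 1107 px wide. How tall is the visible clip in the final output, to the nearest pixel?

In the 2220×1480 frame the clip fills the width: height = 2220 / 1.610 ≈ 1378.88 px.
Resizing to 1107 px wide multiplies everything by 0.4986: 1378.88 → 687.58 px.

688 px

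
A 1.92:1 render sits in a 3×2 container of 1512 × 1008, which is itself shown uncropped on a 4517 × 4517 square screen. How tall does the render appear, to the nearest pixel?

First fit — 1.92:1 into 1512×1008 spans the width: 1512.00 × 787.50.
The 3×2 canvas is width-limited in 4517×4517, giving 4517.00 × 3011.33; scale factor 2.9874.
Applying the same ×2.9874: 787.50 → 2352.60.

2353 px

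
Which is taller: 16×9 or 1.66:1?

1.66:1

16×9 = 1.778 and 1.66; 1.778 > 1.66. The smaller width-to-height ratio is the taller frame.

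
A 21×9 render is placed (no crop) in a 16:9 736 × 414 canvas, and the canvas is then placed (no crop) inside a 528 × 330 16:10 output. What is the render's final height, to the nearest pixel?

First fit — 21×9 into 736×414 spans the width: 736.00 × 315.43.
The 16:9 canvas is width-limited in 528×330, giving 528.00 × 297.00; scale factor 0.7174.
Applying the same ×0.7174: 315.43 → 226.29.

226 px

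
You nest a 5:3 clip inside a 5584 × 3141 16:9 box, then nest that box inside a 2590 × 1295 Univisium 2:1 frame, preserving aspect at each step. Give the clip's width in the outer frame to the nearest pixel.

2158 px

Inside the 5584×3141 canvas the clip is height-limited at 5235.00 × 3141.00.
The 16:9 canvas is height-limited in 2590×1295, giving 2302.22 × 1295.00; scale factor 0.4123.
So the clip's width is 5235.00 × 0.4123 ≈ 2158.33.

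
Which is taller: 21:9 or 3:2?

3:2

21:9 = 2.333 and 3:2 = 1.5; 2.333 > 1.5. The smaller width-to-height ratio is the taller frame.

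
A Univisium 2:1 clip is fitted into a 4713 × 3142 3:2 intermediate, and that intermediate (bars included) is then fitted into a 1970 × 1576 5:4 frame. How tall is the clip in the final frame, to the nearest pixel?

First fit — Univisium 2:1 into 4713×3142 spans the width: 4713.00 × 2356.50.
The 3:2 canvas is width-limited in 1970×1576, giving 1970.00 × 1313.33; scale factor 0.4180.
Applying the same ×0.4180: 2356.50 → 985.00.

985 px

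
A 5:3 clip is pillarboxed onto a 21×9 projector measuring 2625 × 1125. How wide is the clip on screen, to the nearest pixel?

1875 px

5:3 is narrower than 21×9, so it spans the full height.
That makes the image 1875.00 px wide (1125 × 5/3).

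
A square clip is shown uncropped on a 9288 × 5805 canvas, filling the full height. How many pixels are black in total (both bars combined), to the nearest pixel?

20218815 pixels

That makes the image 5805.0000 px wide (5805 × 1/1).
Leftover width: 9288 − 5805.0000 = 3483.0000 px.
That's 3483.0000 × 5805 ≈ 20218815 black pixels.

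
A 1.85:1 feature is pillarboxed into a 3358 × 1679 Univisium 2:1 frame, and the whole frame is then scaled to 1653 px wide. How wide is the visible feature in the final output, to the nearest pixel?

1529 px

In the 3358×1679 frame the feature fills the height: width = 1679 × 1.850 ≈ 3106.15 px.
Scaling 3358 → 1653 is ×0.4923, so the width becomes 3106.15 × 0.4923 ≈ 1529.03 px.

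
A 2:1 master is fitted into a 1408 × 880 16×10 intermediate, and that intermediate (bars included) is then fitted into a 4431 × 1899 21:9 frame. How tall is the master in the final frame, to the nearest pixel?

1519 px

2:1 in 1408×880: fills the width, so the master is 1408.00 × 704.00.
16×10 in 4431×1899: fills the height, so the intermediate becomes 3038.40 × 1899.00 — a scale of ×2.1580.
The master scales with it: height 704.00 × 2.1580 ≈ 1519.20.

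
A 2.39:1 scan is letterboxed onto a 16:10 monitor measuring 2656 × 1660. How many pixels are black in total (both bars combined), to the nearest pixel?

1457355 pixels

Since 2.390 > 1.600, the scan is width-limited.
The scan is 2656 / 2.390 ≈ 1111.2971 px tall.
Black = 1660 − 1111.2971 = 548.7029 px.
That's 548.7029 × 2656 ≈ 1457355 black pixels.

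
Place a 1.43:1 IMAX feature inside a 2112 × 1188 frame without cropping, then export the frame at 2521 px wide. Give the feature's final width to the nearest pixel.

At 2112×1188 the feature is height-limited, so width = 1188 × 1.430 ≈ 1698.84 px.
Scaling 2112 → 2521 is ×1.1937, so the width becomes 1698.84 × 1.1937 ≈ 2027.83 px.

2028 px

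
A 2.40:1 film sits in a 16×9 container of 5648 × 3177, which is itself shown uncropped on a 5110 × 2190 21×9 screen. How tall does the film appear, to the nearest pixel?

Inside the 5648×3177 canvas the film is width-limited at 5648.00 × 2353.33.
Second fit — the 16×9 canvas into 5110×2190 spans the height: 3893.33 × 2190.00 (×0.6893 from 5648×3177).
Applying the same ×0.6893: 2353.33 → 1622.22.

1622 px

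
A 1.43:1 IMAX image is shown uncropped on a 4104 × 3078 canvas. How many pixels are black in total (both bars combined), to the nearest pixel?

853919 pixels

1.43:1 IMAX (1.430) > 4×3 (1.333), so the image fills the width.
Content height = 4104 / 1.430 ≈ 2869.9301 px.
3078 − 2869.9301 = 208.0699 px of bars.
That's 208.0699 × 4104 ≈ 853919 black pixels.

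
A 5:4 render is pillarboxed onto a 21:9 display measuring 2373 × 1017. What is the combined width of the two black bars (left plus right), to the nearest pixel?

5:4 is narrower than 21:9, so it spans the full height.
Content width = 1017 × 5/4 ≈ 1271.25 px.
2373 − 1271.25 = 1101.75 px of bars.

1102 px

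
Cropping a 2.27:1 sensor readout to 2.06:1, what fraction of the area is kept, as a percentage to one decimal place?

The height stays; only width is cut (since 2.06:1 is narrower than 2.27:1).
Area ratio = (2.060)/(2.270) = 90.75% retained.

90.7%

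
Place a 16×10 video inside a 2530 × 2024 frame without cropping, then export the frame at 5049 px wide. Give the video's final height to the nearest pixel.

At 2530×2024 the video is width-limited, so height = 2530 × 10/16 ≈ 1581.25 px.
Scaling 2530 → 5049 is ×1.9957, so the height becomes 1581.25 × 1.9957 ≈ 3155.62 px.

3156 px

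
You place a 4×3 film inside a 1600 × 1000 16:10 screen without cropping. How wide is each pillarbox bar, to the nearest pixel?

133 px

Since 1.333 < 1.600, the film is height-limited.
The film is 1000 × 4/3 ≈ 1333.33 px wide.
Black = 1600 − 1333.33 = 266.67 px, or 133.33 per bar.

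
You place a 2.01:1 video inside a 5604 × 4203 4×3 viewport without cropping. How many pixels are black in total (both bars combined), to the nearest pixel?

Since 2.010 > 1.333, the video is width-limited.
That makes the image 2788.0597 px tall (5604 / 2.010).
Black = 4203 − 2788.0597 = 1414.9403 px.
That's 1414.9403 × 5604 ≈ 7929325 black pixels.

7929325 pixels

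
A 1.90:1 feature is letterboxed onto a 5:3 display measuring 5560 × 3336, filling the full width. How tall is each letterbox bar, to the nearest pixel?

205 px

That makes the image 2926.32 px tall (5560 / 1.900).
Leftover height: 3336 − 2926.32 = 409.68 px → 204.84 each side.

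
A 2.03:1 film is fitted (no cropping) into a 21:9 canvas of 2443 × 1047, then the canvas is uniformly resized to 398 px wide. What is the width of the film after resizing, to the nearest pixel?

At 2443×1047 the film is height-limited, so width = 1047 × 2.030 ≈ 2125.41 px.
The frame scales by 398/2443 = 0.1629; 2125.41 × 0.1629 ≈ 346.26 px.

346 px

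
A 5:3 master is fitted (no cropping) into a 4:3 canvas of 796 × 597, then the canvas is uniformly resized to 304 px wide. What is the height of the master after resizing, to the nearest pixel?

182 px

In the 796×597 frame the master fills the width: height = 796 × 3/5 ≈ 477.60 px.
Scaling 796 → 304 is ×0.3819, so the height becomes 477.60 × 0.3819 ≈ 182.40 px.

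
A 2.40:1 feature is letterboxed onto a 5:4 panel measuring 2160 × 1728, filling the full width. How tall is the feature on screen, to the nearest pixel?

900 px

The feature is 2160 / 2.400 ≈ 900.00 px tall.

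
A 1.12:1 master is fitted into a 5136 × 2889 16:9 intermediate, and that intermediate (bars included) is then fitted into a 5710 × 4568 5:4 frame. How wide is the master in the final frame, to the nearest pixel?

Inside the 5136×2889 canvas the master is height-limited at 3235.68 × 2889.00.
The 16:9 canvas is width-limited in 5710×4568, giving 5710.00 × 3211.88; scale factor 1.1118.
The master scales with it: width 3235.68 × 1.1118 ≈ 3597.30.

3597 px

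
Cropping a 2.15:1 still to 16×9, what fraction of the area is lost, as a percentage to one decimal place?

17.3%

16×9 is narrower than 2.15:1, so the crop keeps the full height and trims the width.
(1.778)/(2.150) ≈ 0.827 of the area survives, leaving 17.31% discarded.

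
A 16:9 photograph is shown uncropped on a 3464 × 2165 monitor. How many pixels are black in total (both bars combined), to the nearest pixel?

16:9 (1.778) > 16×10 (1.600), so the photograph fills the width.
That makes the image 1948.5000 px tall (3464 × 9/16).
2165 − 1948.5000 = 216.5000 px of bars.
Bar area = 216.5000 × 3464 ≈ 749956 px.

749956 pixels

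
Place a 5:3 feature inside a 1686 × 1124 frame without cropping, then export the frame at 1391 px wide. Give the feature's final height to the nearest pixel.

835 px

At 1686×1124 the feature is width-limited, so height = 1686 × 3/5 ≈ 1011.60 px.
The frame scales by 1391/1686 = 0.8250; 1011.60 × 0.8250 ≈ 834.60 px.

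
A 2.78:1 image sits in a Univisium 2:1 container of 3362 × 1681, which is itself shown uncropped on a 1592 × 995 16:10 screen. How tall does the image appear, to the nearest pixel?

First fit — 2.78:1 into 3362×1681 spans the width: 3362.00 × 1209.35.
Second fit — the Univisium 2:1 canvas into 1592×995 spans the width: 1592.00 × 796.00 (×0.4735 from 3362×1681).
Applying the same ×0.4735: 1209.35 → 572.66.

573 px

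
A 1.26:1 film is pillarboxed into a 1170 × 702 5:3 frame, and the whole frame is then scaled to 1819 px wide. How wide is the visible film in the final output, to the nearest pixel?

1375 px

At 1170×702 the film is height-limited, so width = 702 × 1.260 ≈ 884.52 px.
Scaling 1170 → 1819 is ×1.5547, so the width becomes 884.52 × 1.5547 ≈ 1375.16 px.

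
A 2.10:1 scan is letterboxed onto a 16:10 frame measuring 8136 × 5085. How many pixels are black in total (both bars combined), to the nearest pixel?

9850371 pixels

Since 2.100 > 1.600, the scan is width-limited.
The scan is 8136 / 2.100 ≈ 3874.2857 px tall.
Leftover height: 5085 − 3874.2857 = 1210.7143 px.
Bar area = 1210.7143 × 8136 ≈ 9850371 px.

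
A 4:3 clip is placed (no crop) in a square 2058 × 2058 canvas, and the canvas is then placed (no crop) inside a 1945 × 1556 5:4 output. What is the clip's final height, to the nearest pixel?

1167 px

4:3 in 2058×2058: fills the width, so the clip is 2058.00 × 1543.50.
The square canvas is height-limited in 1945×1556, giving 1556.00 × 1556.00; scale factor 0.7561.
Applying the same ×0.7561: 1543.50 → 1167.00.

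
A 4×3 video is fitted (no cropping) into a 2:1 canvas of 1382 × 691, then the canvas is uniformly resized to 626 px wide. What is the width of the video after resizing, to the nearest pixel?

In the 1382×691 frame the video fills the height: width = 691 × 4/3 ≈ 921.33 px.
Resizing to 626 px wide multiplies everything by 0.4530: 921.33 → 417.33 px.

417 px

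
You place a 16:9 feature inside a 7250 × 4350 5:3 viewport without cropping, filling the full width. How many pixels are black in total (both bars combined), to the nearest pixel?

That makes the image 4078.1250 px tall (7250 × 9/16).
Black = 4350 − 4078.1250 = 271.8750 px.
Bar area = 271.8750 × 7250 ≈ 1971094 px.

1971094 pixels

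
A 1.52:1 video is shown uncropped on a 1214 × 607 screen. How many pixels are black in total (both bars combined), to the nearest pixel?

176856 pixels

1.52:1 (1.520) < Univisium 2:1 (2.000), so the video fills the height.
Content width = 607 × 1.520 ≈ 922.6400 px.
Black = 1214 − 922.6400 = 291.3600 px.
Bar area = 291.3600 × 607 ≈ 176856 px.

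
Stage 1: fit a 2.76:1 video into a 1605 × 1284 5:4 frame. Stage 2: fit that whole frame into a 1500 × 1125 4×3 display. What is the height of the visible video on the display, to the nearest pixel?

2.76:1 in 1605×1284: fills the width, so the video is 1605.00 × 581.52.
5:4 in 1500×1125: fills the height, so the intermediate becomes 1406.25 × 1125.00 — a scale of ×0.8762.
Applying the same ×0.8762: 581.52 → 509.51.

510 px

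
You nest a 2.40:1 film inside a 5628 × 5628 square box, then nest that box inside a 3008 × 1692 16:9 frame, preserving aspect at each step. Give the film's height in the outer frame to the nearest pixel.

2.40:1 in 5628×5628: fills the width, so the film is 5628.00 × 2345.00.
The square canvas is height-limited in 3008×1692, giving 1692.00 × 1692.00; scale factor 0.3006.
Applying the same ×0.3006: 2345.00 → 705.00.

705 px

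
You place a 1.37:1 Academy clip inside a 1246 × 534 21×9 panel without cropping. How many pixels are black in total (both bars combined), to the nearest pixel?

274700 pixels

1.37:1 Academy (1.370) < 21×9 (2.333), so the clip fills the height.
The clip is 534 × 1.370 ≈ 731.5800 px wide.
Black = 1246 − 731.5800 = 514.4200 px.
That's 514.4200 × 534 ≈ 274700 black pixels.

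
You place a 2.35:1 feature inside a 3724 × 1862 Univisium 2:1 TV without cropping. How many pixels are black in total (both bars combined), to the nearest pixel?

1032737 pixels

Since 2.350 > 2.000, the feature is width-limited.
That makes the image 1584.6809 px tall (3724 / 2.350).
1862 − 1584.6809 = 277.3191 px of bars.
That's 277.3191 × 3724 ≈ 1032737 black pixels.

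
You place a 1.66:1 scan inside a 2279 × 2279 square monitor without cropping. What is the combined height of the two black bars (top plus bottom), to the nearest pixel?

906 px

1.66:1 is wider than square, so it spans the full width.
That makes the image 1372.89 px tall (2279 / 1.660).
2279 − 1372.89 = 906.11 px of bars.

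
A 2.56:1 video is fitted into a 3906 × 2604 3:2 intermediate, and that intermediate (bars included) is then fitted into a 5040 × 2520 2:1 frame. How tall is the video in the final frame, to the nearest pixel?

1477 px

Inside the 3906×2604 canvas the video is width-limited at 3906.00 × 1525.78.
Second fit — the 3:2 canvas into 5040×2520 spans the height: 3780.00 × 2520.00 (×0.9677 from 3906×2604).
Applying the same ×0.9677: 1525.78 → 1476.56.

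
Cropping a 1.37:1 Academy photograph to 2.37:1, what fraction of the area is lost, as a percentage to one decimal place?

42.2%

2.37:1 is wider than 1.37:1 Academy, so the crop keeps the full width and trims the height.
Area ratio = (1.370)/(2.370) = 57.81%; the remaining 42.19% is cropped out.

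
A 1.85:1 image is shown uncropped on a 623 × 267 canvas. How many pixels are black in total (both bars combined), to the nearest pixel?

34456 pixels

1.85:1 is narrower than 21×9, so it spans the full height.
The image is 267 × 1.850 ≈ 493.9500 px wide.
623 − 493.9500 = 129.0500 px of bars.
That's 129.0500 × 267 ≈ 34456 black pixels.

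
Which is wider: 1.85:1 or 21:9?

1.85 and 21:9 = 2.333; 2.333 > 1.85.

21:9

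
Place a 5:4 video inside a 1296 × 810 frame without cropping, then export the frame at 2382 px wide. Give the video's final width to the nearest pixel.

1861 px

In the 1296×810 frame the video fills the height: width = 810 × 5/4 ≈ 1012.50 px.
The frame scales by 2382/1296 = 1.8380; 1012.50 × 1.8380 ≈ 1860.94 px.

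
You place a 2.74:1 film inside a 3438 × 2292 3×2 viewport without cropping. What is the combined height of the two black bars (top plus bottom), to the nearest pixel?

Since 2.740 > 1.500, the film is width-limited.
That makes the image 1254.74 px tall (3438 / 2.740).
2292 − 1254.74 = 1037.26 px of bars.

1037 px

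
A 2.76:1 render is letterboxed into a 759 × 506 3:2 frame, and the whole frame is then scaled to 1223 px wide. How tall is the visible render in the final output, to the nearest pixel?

443 px

Fitted into 759×506, the render spans the width; its height is 759 / 2.760 ≈ 275.00 px.
Scaling 759 → 1223 is ×1.6113, so the height becomes 275.00 × 1.6113 ≈ 443.12 px.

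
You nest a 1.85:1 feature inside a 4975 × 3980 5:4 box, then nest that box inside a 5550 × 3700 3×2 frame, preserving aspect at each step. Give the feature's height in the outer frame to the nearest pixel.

First fit — 1.85:1 into 4975×3980 spans the width: 4975.00 × 2689.19.
Second fit — the 5:4 canvas into 5550×3700 spans the height: 4625.00 × 3700.00 (×0.9296 from 4975×3980).
Applying the same ×0.9296: 2689.19 → 2500.00.

2500 px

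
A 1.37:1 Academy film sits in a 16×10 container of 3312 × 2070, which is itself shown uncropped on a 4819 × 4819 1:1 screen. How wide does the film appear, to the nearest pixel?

4126 px

Inside the 3312×2070 canvas the film is height-limited at 2835.90 × 2070.00.
The 16×10 canvas is width-limited in 4819×4819, giving 4819.00 × 3011.88; scale factor 1.4550.
The film scales with it: width 2835.90 × 1.4550 ≈ 4126.27.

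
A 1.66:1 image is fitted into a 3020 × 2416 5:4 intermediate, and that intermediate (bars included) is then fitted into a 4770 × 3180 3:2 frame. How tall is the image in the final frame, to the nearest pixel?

Inside the 3020×2416 canvas the image is width-limited at 3020.00 × 1819.28.
The 5:4 canvas is height-limited in 4770×3180, giving 3975.00 × 3180.00; scale factor 1.3162.
Applying the same ×1.3162: 1819.28 → 2394.58.

2395 px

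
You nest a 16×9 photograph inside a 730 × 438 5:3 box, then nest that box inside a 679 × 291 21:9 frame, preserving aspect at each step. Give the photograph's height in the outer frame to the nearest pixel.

273 px

16×9 in 730×438: fills the width, so the photograph is 730.00 × 410.62.
Second fit — the 5:3 canvas into 679×291 spans the height: 485.00 × 291.00 (×0.6644 from 730×438).
Applying the same ×0.6644: 410.62 → 272.81.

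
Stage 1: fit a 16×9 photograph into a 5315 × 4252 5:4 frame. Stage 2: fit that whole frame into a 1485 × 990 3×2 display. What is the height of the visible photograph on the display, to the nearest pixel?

16×9 in 5315×4252: fills the width, so the photograph is 5315.00 × 2989.69.
Second fit — the 5:4 canvas into 1485×990 spans the height: 1237.50 × 990.00 (×0.2328 from 5315×4252).
The photograph scales with it: height 2989.69 × 0.2328 ≈ 696.09.

696 px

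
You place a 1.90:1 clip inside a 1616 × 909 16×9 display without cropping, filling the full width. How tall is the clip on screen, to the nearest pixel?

851 px

That makes the image 850.53 px tall (1616 / 1.900).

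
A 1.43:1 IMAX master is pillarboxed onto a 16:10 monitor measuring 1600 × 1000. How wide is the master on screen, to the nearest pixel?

1.43:1 IMAX (1.430) < 16:10 (1.600), so the master fills the height.
Content width = 1000 × 1.430 ≈ 1430.00 px.

1430 px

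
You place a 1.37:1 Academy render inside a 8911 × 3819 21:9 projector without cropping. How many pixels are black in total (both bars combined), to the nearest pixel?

14049986 pixels

1.37:1 Academy is narrower than 21:9, so it spans the full height.
The render is 3819 × 1.370 ≈ 5232.0300 px wide.
Leftover width: 8911 − 5232.0300 = 3678.9700 px.
Across the 3819-px span: 3678.9700 × 3819 ≈ 14049986 px.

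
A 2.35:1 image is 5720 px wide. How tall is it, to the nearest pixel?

Height = 5720 / 2.350 = 2434.04.

2434 px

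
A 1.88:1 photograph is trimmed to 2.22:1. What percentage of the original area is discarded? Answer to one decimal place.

15.3%

Going from 1.88:1 to 2.22:1 means cutting height while keeping width.
(1.880)/(2.220) ≈ 0.847 of the area survives, leaving 15.32% discarded.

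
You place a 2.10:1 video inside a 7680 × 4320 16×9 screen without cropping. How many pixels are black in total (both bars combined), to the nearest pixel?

5090743 pixels

2.10:1 (2.100) > 16×9 (1.778), so the video fills the width.
The video is 7680 / 2.100 ≈ 3657.1429 px tall.
Leftover height: 4320 − 3657.1429 = 662.8571 px.
That's 662.8571 × 7680 ≈ 5090743 black pixels.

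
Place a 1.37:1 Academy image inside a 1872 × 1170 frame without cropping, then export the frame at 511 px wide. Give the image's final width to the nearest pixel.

438 px

In the 1872×1170 frame the image fills the height: width = 1170 × 1.370 ≈ 1602.90 px.
Resizing to 511 px wide multiplies everything by 0.2730: 1602.90 → 437.54 px.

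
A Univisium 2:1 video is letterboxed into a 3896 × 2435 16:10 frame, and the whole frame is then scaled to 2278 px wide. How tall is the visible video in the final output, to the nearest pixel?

1139 px

At 3896×2435 the video is width-limited, so height = 3896 × 1/2 ≈ 1948.00 px.
The frame scales by 2278/3896 = 0.5847; 1948.00 × 0.5847 ≈ 1139.00 px.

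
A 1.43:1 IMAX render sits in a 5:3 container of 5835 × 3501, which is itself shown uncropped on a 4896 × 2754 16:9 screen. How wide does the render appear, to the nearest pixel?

3938 px

1.43:1 IMAX in 5835×3501: fills the height, so the render is 5006.43 × 3501.00.
Second fit — the 5:3 canvas into 4896×2754 spans the height: 4590.00 × 2754.00 (×0.7866 from 5835×3501).
Applying the same ×0.7866: 5006.43 → 3938.22.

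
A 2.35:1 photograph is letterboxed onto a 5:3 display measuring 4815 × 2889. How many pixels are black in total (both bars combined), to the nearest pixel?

4044907 pixels

2.35:1 (2.350) > 5:3 (1.667), so the photograph fills the width.
The photograph is 4815 / 2.350 ≈ 2048.9362 px tall.
Leftover height: 2889 − 2048.9362 = 840.0638 px.
That's 840.0638 × 4815 ≈ 4044907 black pixels.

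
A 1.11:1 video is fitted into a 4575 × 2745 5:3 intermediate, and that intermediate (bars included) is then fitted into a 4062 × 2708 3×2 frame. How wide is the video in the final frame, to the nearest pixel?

First fit — 1.11:1 into 4575×2745 spans the height: 3046.95 × 2745.00.
The 5:3 canvas is width-limited in 4062×2708, giving 4062.00 × 2437.20; scale factor 0.8879.
The video scales with it: width 3046.95 × 0.8879 ≈ 2705.29.

2705 px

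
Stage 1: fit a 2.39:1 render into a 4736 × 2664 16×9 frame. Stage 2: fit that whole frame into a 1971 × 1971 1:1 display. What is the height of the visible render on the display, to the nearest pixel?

Inside the 4736×2664 canvas the render is width-limited at 4736.00 × 1981.59.
The 16×9 canvas is width-limited in 1971×1971, giving 1971.00 × 1108.69; scale factor 0.4162.
The render scales with it: height 1981.59 × 0.4162 ≈ 824.69.

825 px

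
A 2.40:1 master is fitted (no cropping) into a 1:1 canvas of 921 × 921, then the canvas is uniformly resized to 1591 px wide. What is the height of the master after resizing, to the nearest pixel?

Fitted into 921×921, the master spans the width; its height is 921 / 2.400 ≈ 383.75 px.
Resizing to 1591 px wide multiplies everything by 1.7275: 383.75 → 662.92 px.

663 px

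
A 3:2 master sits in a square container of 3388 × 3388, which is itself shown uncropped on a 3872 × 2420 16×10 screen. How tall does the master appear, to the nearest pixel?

3:2 in 3388×3388: fills the width, so the master is 3388.00 × 2258.67.
The square canvas is height-limited in 3872×2420, giving 2420.00 × 2420.00; scale factor 0.7143.
The master scales with it: height 2258.67 × 0.7143 ≈ 1613.33.

1613 px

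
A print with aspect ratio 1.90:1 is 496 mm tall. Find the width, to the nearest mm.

942 mm

Width = 496 × 1.900 = 942.40.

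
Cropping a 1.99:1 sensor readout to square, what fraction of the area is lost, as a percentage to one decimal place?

square is narrower than 1.99:1, so the crop keeps the full height and trims the width.
Fraction kept = (1.000)/(1.990) ≈ 50.25%, so 49.75% is lost.

49.7%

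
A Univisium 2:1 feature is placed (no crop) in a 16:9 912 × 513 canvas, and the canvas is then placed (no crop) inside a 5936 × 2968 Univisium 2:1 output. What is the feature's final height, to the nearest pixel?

2638 px

Inside the 912×513 canvas the feature is width-limited at 912.00 × 456.00.
16:9 in 5936×2968: fills the height, so the intermediate becomes 5276.44 × 2968.00 — a scale of ×5.7856.
So the feature's height is 456.00 × 5.7856 ≈ 2638.22.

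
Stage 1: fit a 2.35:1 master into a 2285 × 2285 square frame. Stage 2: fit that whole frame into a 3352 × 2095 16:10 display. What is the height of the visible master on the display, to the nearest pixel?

891 px

2.35:1 in 2285×2285: fills the width, so the master is 2285.00 × 972.34.
The square canvas is height-limited in 3352×2095, giving 2095.00 × 2095.00; scale factor 0.9168.
So the master's height is 972.34 × 0.9168 ≈ 891.49.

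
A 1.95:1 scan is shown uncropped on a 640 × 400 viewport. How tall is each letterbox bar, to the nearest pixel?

36 px

1.95:1 is wider than 16×10, so it spans the full width.
That makes the image 328.21 px tall (640 / 1.950).
Black = 400 − 328.21 = 71.79 px, or 35.90 per bar.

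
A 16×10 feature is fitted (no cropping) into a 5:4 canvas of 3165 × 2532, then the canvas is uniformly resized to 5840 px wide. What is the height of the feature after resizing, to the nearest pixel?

Fitted into 3165×2532, the feature spans the width; its height is 3165 × 10/16 ≈ 1978.12 px.
Scaling 3165 → 5840 is ×1.8452, so the height becomes 1978.12 × 1.8452 ≈ 3650.00 px.

3650 px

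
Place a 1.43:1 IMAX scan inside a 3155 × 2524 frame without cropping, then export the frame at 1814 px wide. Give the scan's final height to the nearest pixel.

1269 px

In the 3155×2524 frame the scan fills the width: height = 3155 / 1.430 ≈ 2206.29 px.
The frame scales by 1814/3155 = 0.5750; 2206.29 × 0.5750 ≈ 1268.53 px.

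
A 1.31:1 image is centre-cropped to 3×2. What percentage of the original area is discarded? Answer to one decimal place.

Going from 1.31:1 to 3×2 means cutting height while keeping width.
(1.310)/(1.500) ≈ 0.873 of the area survives, leaving 12.67% discarded.

12.7%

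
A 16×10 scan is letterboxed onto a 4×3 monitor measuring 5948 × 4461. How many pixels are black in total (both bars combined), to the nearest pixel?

16×10 (1.600) > 4×3 (1.333), so the scan fills the width.
That makes the image 3717.5000 px tall (5948 × 10/16).
Black = 4461 − 3717.5000 = 743.5000 px.
Across the 5948-px span: 743.5000 × 5948 ≈ 4422338 px.

4422338 pixels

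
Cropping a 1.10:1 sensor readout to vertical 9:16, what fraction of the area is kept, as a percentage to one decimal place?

Going from 1.10:1 to vertical 9:16 means cutting width while keeping height.
(0.562)/(1.100) ≈ 0.511 of the area survives.

51.1%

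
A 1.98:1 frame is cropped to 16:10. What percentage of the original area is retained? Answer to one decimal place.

The height stays; only width is cut (since 16:10 is narrower than 1.98:1).
Fraction kept = (1.600)/(1.980) ≈ 80.81%.

80.8%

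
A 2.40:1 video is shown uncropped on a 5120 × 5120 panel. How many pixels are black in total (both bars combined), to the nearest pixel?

15291733 pixels

2.40:1 (2.400) > 1:1 (1.000), so the video fills the width.
The video is 5120 / 2.400 ≈ 2133.3333 px tall.
Black = 5120 − 2133.3333 = 2986.6667 px.
Across the 5120-px span: 2986.6667 × 5120 ≈ 15291733 px.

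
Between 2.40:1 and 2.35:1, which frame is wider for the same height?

2.4 and 2.35; 2.4 > 2.35.

2.40:1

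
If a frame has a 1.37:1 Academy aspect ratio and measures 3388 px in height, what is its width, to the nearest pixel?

4642 px

3388 × 1.370 = 4641.56.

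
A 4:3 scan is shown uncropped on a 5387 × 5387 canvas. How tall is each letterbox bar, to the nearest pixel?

673 px

Since 1.333 > 1.000, the scan is width-limited.
Content height = 5387 × 3/4 ≈ 4040.25 px.
Leftover height: 5387 − 4040.25 = 1346.75 px → 673.38 each side.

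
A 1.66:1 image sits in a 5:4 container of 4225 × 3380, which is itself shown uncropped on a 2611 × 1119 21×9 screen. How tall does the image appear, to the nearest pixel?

843 px

1.66:1 in 4225×3380: fills the width, so the image is 4225.00 × 2545.18.
The 5:4 canvas is height-limited in 2611×1119, giving 1398.75 × 1119.00; scale factor 0.3311.
Applying the same ×0.3311: 2545.18 → 842.62.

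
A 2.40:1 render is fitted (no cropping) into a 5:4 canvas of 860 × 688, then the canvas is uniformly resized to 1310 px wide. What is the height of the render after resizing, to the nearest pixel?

In the 860×688 frame the render fills the width: height = 860 / 2.400 ≈ 358.33 px.
Scaling 860 → 1310 is ×1.5233, so the height becomes 358.33 × 1.5233 ≈ 545.83 px.

546 px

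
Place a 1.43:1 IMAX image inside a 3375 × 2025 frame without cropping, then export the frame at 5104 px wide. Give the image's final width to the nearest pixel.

In the 3375×2025 frame the image fills the height: width = 2025 × 1.430 ≈ 2895.75 px.
Resizing to 5104 px wide multiplies everything by 1.5123: 2895.75 → 4379.23 px.

4379 px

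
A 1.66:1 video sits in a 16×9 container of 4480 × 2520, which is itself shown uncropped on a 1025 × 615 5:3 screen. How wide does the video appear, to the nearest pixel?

1.66:1 in 4480×2520: fills the height, so the video is 4183.20 × 2520.00.
Second fit — the 16×9 canvas into 1025×615 spans the width: 1025.00 × 576.56 (×0.2288 from 4480×2520).
So the video's width is 4183.20 × 0.2288 ≈ 957.09.

957 px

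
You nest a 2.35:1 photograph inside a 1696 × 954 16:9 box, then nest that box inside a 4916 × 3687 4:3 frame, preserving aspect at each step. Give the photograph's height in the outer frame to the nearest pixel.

First fit — 2.35:1 into 1696×954 spans the width: 1696.00 × 721.70.
The 16:9 canvas is width-limited in 4916×3687, giving 4916.00 × 2765.25; scale factor 2.8986.
The photograph scales with it: height 721.70 × 2.8986 ≈ 2091.91.

2092 px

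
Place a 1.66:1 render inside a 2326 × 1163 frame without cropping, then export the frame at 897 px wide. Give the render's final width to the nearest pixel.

745 px

At 2326×1163 the render is height-limited, so width = 1163 × 1.660 ≈ 1930.58 px.
Resizing to 897 px wide multiplies everything by 0.3856: 1930.58 → 744.51 px.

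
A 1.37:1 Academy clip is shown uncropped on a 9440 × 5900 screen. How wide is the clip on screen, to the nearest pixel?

8083 px

1.37:1 Academy (1.370) < 16×10 (1.600), so the clip fills the height.
Content width = 5900 × 1.370 ≈ 8083.00 px.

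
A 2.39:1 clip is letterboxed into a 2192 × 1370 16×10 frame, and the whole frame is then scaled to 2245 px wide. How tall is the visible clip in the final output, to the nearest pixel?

In the 2192×1370 frame the clip fills the width: height = 2192 / 2.390 ≈ 917.15 px.
Scaling 2192 → 2245 is ×1.0242, so the height becomes 917.15 × 1.0242 ≈ 939.33 px.

939 px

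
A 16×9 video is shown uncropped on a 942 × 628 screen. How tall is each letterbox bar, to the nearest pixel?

Since 1.778 > 1.500, the video is width-limited.
Content height = 942 × 9/16 ≈ 529.88 px.
628 − 529.88 = 98.12 px of bars (49.06 each).

49 px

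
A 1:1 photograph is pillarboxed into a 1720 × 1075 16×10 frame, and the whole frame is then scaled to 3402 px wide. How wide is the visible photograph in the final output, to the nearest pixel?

In the 1720×1075 frame the photograph fills the height: width = 1075 × 1/1 ≈ 1075.00 px.
The frame scales by 3402/1720 = 1.9779; 1075.00 × 1.9779 ≈ 2126.25 px.

2126 px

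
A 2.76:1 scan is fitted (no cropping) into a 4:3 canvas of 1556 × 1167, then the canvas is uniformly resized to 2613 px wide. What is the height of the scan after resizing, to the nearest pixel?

In the 1556×1167 frame the scan fills the width: height = 1556 / 2.760 ≈ 563.77 px.
Resizing to 2613 px wide multiplies everything by 1.6793: 563.77 → 946.74 px.

947 px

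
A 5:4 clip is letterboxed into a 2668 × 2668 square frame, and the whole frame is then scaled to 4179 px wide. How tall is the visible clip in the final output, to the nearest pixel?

At 2668×2668 the clip is width-limited, so height = 2668 × 4/5 ≈ 2134.40 px.
Resizing to 4179 px wide multiplies everything by 1.5663: 2134.40 → 3343.20 px.

3343 px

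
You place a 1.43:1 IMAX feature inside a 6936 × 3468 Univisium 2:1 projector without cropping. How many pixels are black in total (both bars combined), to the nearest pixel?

6855404 pixels

1.43:1 IMAX (1.430) < Univisium 2:1 (2.000), so the feature fills the height.
The feature is 3468 × 1.430 ≈ 4959.2400 px wide.
Black = 6936 − 4959.2400 = 1976.7600 px.
Bar area = 1976.7600 × 3468 ≈ 6855404 px.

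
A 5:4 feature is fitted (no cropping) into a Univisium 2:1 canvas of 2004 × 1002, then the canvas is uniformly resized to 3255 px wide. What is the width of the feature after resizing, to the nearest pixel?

Fitted into 2004×1002, the feature spans the height; its width is 1002 × 5/4 ≈ 1252.50 px.
Scaling 2004 → 3255 is ×1.6243, so the width becomes 1252.50 × 1.6243 ≈ 2034.38 px.

2034 px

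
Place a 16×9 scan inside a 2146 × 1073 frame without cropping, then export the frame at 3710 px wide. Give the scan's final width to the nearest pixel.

At 2146×1073 the scan is height-limited, so width = 1073 × 16/9 ≈ 1907.56 px.
Resizing to 3710 px wide multiplies everything by 1.7288: 1907.56 → 3297.78 px.

3298 px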